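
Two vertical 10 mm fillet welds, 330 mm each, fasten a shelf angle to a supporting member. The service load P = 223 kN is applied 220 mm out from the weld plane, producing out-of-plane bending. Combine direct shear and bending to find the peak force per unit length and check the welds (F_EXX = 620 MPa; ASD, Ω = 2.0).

f_max ≈ 1390 N/mm; NOT adequate

L_w = 2 × 330 = 660 mm; section modulus (unit throat) S = 2 × L²/6 = 36300 mm².
Direct shear f_v = P/L_w = 223×10³/660 = 337.9 N/mm.
Moment M = P × e = 223×10³ × 220 = 49060000 N·mm; bending f_b = M/S = 1352 N/mm.
f_max = √(f_v² + f_b²) = √(337.9² + 1352²) = 1393 N/mm.
r_n/Ω = (1/2.0) × 0.6 × 620 × (0.707 × 10) = 1315 N/mm → NOT adequate.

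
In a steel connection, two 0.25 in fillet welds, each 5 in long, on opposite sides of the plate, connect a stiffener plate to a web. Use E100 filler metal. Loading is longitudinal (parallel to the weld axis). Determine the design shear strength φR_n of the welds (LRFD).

E100XX → F_EXX = 100 ksi.
Effective throat t_e = 0.707 × 0.25 = 0.1767 in.
Total length L = 10 in; A_we = 0.1767 × 10 = 1.767 in².
F_nw = 0.6 F_EXX = 0.6 × 100 = 60 ksi.
φR_n = 0.75 × 60 × 1.767 = 79.54 kips.

φR_n ≈ 79.5 kips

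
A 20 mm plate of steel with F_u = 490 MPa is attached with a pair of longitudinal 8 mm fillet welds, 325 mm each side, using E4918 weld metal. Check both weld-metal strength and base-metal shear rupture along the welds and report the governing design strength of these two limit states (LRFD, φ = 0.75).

φR_n ≈ 811 kN (weld metal governs)

E49XX → F_EXX = 490 MPa.
t_e = 0.707 × 8 = 5.656 mm; L = 650 mm.
Weld metal: φR_n = 0.75 × 0.6 × 490 × 5.656 × 650 × 10⁻³ = 810.6 kN.
Base metal (shear rupture): φR_n = 0.75 × 0.6 × 490 × 20 × 650 × 10⁻³ = 2866 kN.
Governing: weld metal.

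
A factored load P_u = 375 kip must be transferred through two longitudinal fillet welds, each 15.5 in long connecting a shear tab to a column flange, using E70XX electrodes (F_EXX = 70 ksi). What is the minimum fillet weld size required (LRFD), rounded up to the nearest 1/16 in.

Total weld length L = 31 in.
Required throat t_e = P_u / (φ × 0.6 F_EXX × L) = 375 / (0.75 × 0.6 × 70 × 31) = 0.384 in.
Required leg w = t_e / 0.707 = 0.5432 in → use 9/16 in.

w = 9/16 in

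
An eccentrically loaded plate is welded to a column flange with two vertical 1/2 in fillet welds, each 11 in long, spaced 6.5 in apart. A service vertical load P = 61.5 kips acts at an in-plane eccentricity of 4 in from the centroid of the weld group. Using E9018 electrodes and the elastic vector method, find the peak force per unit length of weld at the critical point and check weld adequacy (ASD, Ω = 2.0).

f_max ≈ 5.44 kip/in; adequate

E90XX → F_EXX = 90 ksi.
Total weld length L_w = 22 in. Treat welds as unit-width lines.
Polar moment about centroid: J = 2[d³/12 + d(b/2)²] = 2[11³/12 + 11×3.25²] = 454.2 in³.
Direct shear f_v = P/L_w = 61.5 / 22 = 2.795 kip/in (vertical).
Torsion M = P·e = 61.5 × 4 = 246 kip·in.
Critical point at (x, y) = (3.25, 5.5) from centroid. f_tx = M·y/J = 2.979 kip/in; f_ty = M·x/J = 1.76 kip/in.
Resultant f_max = √[f_tx² + (f_v + f_ty)²] = √[2.979² + (2.795 + 1.76)²] = 5.443 kip/in.
Capacity per unit length: r_n/Ω = (1/2.0) × 0.6 × 90 × (0.707 × 0.5) = 9.544 kip/in.
5.443 ≤ 9.544 → adequate.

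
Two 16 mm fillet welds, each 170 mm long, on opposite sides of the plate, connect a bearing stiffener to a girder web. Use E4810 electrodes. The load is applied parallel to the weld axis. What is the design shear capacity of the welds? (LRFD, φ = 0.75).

E48XX → F_EXX = 480 MPa.
Effective throat t_e = 0.707 × 16 = 11.31 mm.
Total length L = 340 mm; A_we = 11.31 × 340 = 3846 mm².
F_nw = 0.6 F_EXX = 0.6 × 480 = 288 MPa.
φR_n = 0.75 × 288 × 3846 × 10⁻³ = 830.8 kN.

φR_n ≈ 831 kN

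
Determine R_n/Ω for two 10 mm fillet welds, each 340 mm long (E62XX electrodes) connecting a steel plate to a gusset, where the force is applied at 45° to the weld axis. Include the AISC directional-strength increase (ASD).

E62XX → F_EXX = 620 MPa.
t_e = 0.707 × 10 = 7.07 mm; A_we = 7.07 × 680 = 4808 mm².
Directional factor: 1.0 + 0.5 sin^1.5(45°) = 1.297.
F_nw = 0.6 × 620 × 1.297 = 482.6 MPa.
R_n/Ω = (482.6 × 4808) / 2.0 × 10⁻³ = 1160 kN.

R_n/Ω ≈ 1160 kN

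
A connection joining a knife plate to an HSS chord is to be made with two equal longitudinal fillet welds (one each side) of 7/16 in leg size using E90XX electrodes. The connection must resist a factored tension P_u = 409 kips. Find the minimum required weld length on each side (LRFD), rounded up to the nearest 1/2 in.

L = 16.5 in on each side

E90XX → F_EXX = 90 ksi.
Throat t_e = 0.707 × 0.4375 = 0.3093 in.
φr_n = 0.75 × 0.6 × 90 × 0.3093 = 12.53 kips/in.
L_req = P_u / φr_n = 409 / 12.53 = 32.65 in total.
Per side: 32.65 / 2 = 16.32 in.
Round up → use L = 16.5 in on each side.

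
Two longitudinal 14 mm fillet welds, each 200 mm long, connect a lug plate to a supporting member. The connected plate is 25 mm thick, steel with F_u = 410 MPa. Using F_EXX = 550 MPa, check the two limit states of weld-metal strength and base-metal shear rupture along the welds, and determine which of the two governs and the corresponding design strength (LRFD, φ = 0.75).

t_e = 0.707 × 14 = 9.898 mm; L = 400 mm.
Weld metal: φR_n = 0.75 × 0.6 × 550 × 9.898 × 400 × 10⁻³ = 979.9 kN.
Base metal (shear rupture): φR_n = 0.75 × 0.6 × 410 × 25 × 400 × 10⁻³ = 1845 kN.
Governing: weld metal.

φR_n ≈ 980 kN (weld metal governs)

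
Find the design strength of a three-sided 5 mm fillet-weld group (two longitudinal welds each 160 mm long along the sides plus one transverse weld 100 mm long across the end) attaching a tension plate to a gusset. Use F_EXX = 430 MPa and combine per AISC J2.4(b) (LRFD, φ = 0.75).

t_e = 0.707 × 5 = 3.535 mm.
R_nwl = 0.6 × 430 × 3.535 × 320 × 10⁻³ = 291.8 kN (longitudinal, 2 welds).
R_nwt = 0.6 × 430 × 3.535 × 100 × 10⁻³ = 91.2 kN (transverse, base value).
(i) R_nwl + R_nwt = 383.1 kN; (ii) 0.85 R_nwl + 1.5 R_nwt = 384.9 kN.
R_n = max = 384.9 kN [governs: (ii)]; φR_n = 288.7 kN.

φR_n ≈ 289 kN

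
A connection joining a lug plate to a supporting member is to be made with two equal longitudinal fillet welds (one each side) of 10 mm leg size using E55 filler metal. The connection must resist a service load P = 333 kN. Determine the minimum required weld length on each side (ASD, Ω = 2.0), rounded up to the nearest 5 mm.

L = 145 mm on each side

E55XX → F_EXX = 550 MPa.
Throat t_e = 0.707 × 10 = 7.07 mm.
r_n/Ω = (0.6 × 550 × 7.07) / 2.0 = 1167 N/mm = 1.167 kN/mm.
L_req = P / (r_n/Ω) = 333 / 1.167 = 285.5 mm total.
Per side: 285.5 / 2 = 142.7 mm.
Round up → use L = 145 mm on each side.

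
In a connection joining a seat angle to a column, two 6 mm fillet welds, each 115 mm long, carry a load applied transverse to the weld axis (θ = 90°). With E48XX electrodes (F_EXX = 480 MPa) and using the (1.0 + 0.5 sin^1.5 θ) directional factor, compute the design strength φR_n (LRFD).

φR_n ≈ 316 kN

t_e = 0.707 × 6 = 4.242 mm; A_we = 4.242 × 230 = 975.7 mm².
Directional factor: 1.0 + 0.5 sin^1.5(90°) = 1.5.
F_nw = 0.6 × 480 × 1.5 = 432 MPa.
φR_n = 0.75 × 432 × 975.7 × 10⁻³ = 316.1 kN.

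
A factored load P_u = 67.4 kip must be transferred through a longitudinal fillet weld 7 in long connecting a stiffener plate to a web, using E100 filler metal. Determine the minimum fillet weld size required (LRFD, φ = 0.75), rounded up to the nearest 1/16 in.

E100XX → F_EXX = 100 ksi.
Total weld length L = 7 in.
Required throat t_e = P_u / (φ × 0.6 F_EXX × L) = 67.4 / (0.75 × 0.6 × 100 × 7) = 0.214 in.
Required leg w = t_e / 0.707 = 0.3026 in → use 5/16 in.

w = 5/16 in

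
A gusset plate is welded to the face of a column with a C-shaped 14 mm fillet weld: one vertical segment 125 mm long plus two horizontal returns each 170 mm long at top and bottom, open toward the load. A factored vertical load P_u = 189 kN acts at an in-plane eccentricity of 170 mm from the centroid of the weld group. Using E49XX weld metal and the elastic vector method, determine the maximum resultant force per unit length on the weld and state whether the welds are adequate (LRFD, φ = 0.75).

f_max ≈ 1710 N/mm; adequate

E49XX → F_EXX = 490 MPa.
Total weld length L_w = 465 mm. Treat welds as unit-width lines.
Centroid: x̄ = 2×170×85 / 465 = 62.15 mm from the vertical weld.
Polar moment about centroid: J = I_x + I_y = [125³/12 + 2×170×62.5²] + [125×62.15² + 2(170³/12 + 170×22.85²)] = 2970000 mm³.
Direct shear f_v = P/L_w = 189×10³ / 465 = 406.5 N/mm (vertical).
Torsion M = P·e = 189×10³ × 170 = 32130000 N·mm.
Critical point at (x, y) = (107.8, 62.5) from centroid. f_tx = M·y/J = 676.1 N/mm; f_ty = M·x/J = 1167 N/mm.
Resultant f_max = √[f_tx² + (f_v + f_ty)²] = √[676.1² + (406.5 + 1167)²] = 1712 N/mm.
Capacity per unit length: φr_n = 0.75 × 0.6 × 490 × (0.707 × 14) = 2183 N/mm.
1712 ≤ 2183 → adequate.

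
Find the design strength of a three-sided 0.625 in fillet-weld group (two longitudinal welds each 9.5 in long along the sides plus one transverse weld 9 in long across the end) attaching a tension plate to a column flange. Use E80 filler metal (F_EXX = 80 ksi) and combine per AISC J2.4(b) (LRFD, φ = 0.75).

φR_n ≈ 472 kips

t_e = 0.707 × 0.625 = 0.4419 in.
R_nwl = 0.6 × 80 × 0.4419 × 19 = 403 kips (longitudinal, 2 welds).
R_nwt = 0.6 × 80 × 0.4419 × 9 = 190.9 kips (transverse, base value).
(i) R_nwl + R_nwt = 593.9 kips; (ii) 0.85 R_nwl + 1.5 R_nwt = 628.9 kips.
R_n = max = 628.9 kips [governs: (ii)]; φR_n = 471.7 kips.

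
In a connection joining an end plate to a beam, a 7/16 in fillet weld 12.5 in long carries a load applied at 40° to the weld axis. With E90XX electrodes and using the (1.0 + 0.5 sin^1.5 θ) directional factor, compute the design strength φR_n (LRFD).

E90XX → F_EXX = 90 ksi.
t_e = 0.707 × 0.4375 = 0.3093 in; A_we = 0.3093 × 12.5 = 3.866 in².
Directional factor: 1.0 + 0.5 sin^1.5(40°) = 1.258.
F_nw = 0.6 × 90 × 1.258 = 67.91 ksi.
φR_n = 0.75 × 67.91 × 3.866 = 196.9 kip.

φR_n ≈ 197 kip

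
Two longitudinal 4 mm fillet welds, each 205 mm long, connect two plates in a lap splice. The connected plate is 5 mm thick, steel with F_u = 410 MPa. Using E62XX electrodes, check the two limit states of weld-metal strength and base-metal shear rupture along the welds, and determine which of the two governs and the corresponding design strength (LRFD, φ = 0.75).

E62XX → F_EXX = 620 MPa.
t_e = 0.707 × 4 = 2.828 mm; L = 410 mm.
Weld metal: φR_n = 0.75 × 0.6 × 620 × 2.828 × 410 × 10⁻³ = 323.5 kN.
Base metal (shear rupture): φR_n = 0.75 × 0.6 × 410 × 5 × 410 × 10⁻³ = 378.2 kN.
Governing: weld metal.

φR_n ≈ 323 kN (weld metal governs)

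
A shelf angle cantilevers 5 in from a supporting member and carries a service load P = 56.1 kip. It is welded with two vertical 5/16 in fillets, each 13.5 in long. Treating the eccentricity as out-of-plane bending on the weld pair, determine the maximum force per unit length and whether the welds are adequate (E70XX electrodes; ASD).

f_max ≈ 5.06 kip/in; NOT adequate

E70XX → F_EXX = 70 ksi.
L_w = 2 × 13.5 = 27 in; section modulus (unit throat) S = 2 × L²/6 = 60.75 in².
Direct shear f_v = P/L_w = 56.1/27 = 2.078 kip/in.
Moment M = P × e = 56.1 × 5 = 280.5 kip·in; bending f_b = M/S = 4.617 kip/in.
f_max = √(f_v² + f_b²) = √(2.078² + 4.617²) = 5.063 kip/in.
r_n/Ω = (1/2.0) × 0.6 × 70 × (0.707 × 0.3125) = 4.64 kip/in → NOT adequate.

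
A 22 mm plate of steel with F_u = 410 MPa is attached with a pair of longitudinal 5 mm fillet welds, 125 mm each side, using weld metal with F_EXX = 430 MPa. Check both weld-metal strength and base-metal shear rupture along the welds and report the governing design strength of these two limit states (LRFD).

t_e = 0.707 × 5 = 3.535 mm; L = 250 mm.
Weld metal: φR_n = 0.75 × 0.6 × 430 × 3.535 × 250 × 10⁻³ = 171 kN.
Base metal (shear rupture): φR_n = 0.75 × 0.6 × 410 × 22 × 250 × 10⁻³ = 1015 kN.
Governing: weld metal.

φR_n ≈ 171 kN (weld metal governs)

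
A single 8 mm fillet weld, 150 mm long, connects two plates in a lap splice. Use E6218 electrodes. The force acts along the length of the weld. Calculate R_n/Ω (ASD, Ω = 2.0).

R_n/Ω ≈ 158 kN

E62XX → F_EXX = 620 MPa.
Effective throat t_e = 0.707 × 8 = 5.656 mm.
Total length L = 150 mm; A_we = 5.656 × 150 = 848.4 mm².
F_nw = 0.6 F_EXX = 0.6 × 620 = 372 MPa.
R_n = 372 × 848.4 × 10⁻³ = 315.6 kN; R_n/Ω = 315.6/2.0 = 157.8 kN.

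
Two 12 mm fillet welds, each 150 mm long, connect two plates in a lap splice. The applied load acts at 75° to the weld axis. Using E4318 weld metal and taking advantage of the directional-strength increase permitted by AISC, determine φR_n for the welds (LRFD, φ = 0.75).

φR_n ≈ 726 kN

E43XX → F_EXX = 430 MPa.
t_e = 0.707 × 12 = 8.484 mm; A_we = 8.484 × 300 = 2545 mm².
Directional factor: 1.0 + 0.5 sin^1.5(75°) = 1.475.
F_nw = 0.6 × 430 × 1.475 = 380.5 MPa.
φR_n = 0.75 × 380.5 × 2545 × 10⁻³ = 726.3 kN.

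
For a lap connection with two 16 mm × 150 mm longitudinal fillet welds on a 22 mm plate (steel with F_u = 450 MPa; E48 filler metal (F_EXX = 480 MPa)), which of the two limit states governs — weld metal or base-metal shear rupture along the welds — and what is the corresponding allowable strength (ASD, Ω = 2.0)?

t_e = 0.707 × 16 = 11.31 mm; L = 300 mm.
Weld metal: R_n/Ω = (1/2.0) × 0.6 × 480 × 11.31 × 300 × 10⁻³ = 488.7 kN.
Base metal (shear rupture): R_n/Ω = (1/2.0) × 0.6 × 450 × 22 × 300 × 10⁻³ = 891 kN.
Governing: weld metal.

R_n/Ω ≈ 489 kN (weld metal governs)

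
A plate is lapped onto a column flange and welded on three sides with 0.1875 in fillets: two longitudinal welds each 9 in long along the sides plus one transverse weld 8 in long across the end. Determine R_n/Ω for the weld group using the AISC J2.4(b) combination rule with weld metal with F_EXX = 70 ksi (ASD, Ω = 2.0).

R_n/Ω ≈ 76 kip

t_e = 0.707 × 0.1875 = 0.1326 in.
R_nwl = 0.6 × 70 × 0.1326 × 18 = 100.2 kip (longitudinal, 2 welds).
R_nwt = 0.6 × 70 × 0.1326 × 8 = 44.54 kip (transverse, base value).
(i) R_nwl + R_nwt = 144.8 kip; (ii) 0.85 R_nwl + 1.5 R_nwt = 152 kip.
R_n = max = 152 kip [governs: (ii)]; R_n/Ω = 76 kip.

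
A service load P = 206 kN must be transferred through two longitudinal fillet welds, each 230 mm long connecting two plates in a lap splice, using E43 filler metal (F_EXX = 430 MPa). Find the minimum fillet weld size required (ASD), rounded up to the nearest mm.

w = 5 mm

Total weld length L = 460 mm.
Required throat t_e = P × Ω / (0.6 F_EXX × L) = 206 × 2.0 / (0.6 × 430 × 460 × 10⁻³) = 3.472 mm.
Required leg w = t_e / 0.707 = 4.91 mm → use 5 mm.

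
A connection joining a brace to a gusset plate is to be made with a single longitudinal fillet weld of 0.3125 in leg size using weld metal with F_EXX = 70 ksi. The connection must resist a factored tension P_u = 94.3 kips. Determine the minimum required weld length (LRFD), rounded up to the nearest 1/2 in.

Throat t_e = 0.707 × 0.3125 = 0.2209 in.
φr_n = 0.75 × 0.6 × 70 × 0.2209 = 6.96 kips/in.
L_req = P_u / φr_n = 94.3 / 6.96 = 13.55 in total.
Round up → use L = 14 in.

L = 14 in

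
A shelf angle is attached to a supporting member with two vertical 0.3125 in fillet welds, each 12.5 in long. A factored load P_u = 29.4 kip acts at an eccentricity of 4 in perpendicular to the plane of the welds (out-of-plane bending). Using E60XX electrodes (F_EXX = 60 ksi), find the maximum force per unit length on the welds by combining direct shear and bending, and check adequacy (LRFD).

f_max ≈ 2.55 kip/in; adequate

L_w = 2 × 12.5 = 25 in; section modulus (unit throat) S = 2 × L²/6 = 52.08 in².
Direct shear f_v = P/L_w = 29.4/25 = 1.176 kip/in.
Moment M = P × e = 29.4 × 4 = 117.6 kip·in; bending f_b = M/S = 2.258 kip/in.
f_max = √(f_v² + f_b²) = √(1.176² + 2.258²) = 2.546 kip/in.
φr_n = 0.75 × 0.6 × 60 × (0.707 × 0.3125) = 5.965 kip/in → adequate.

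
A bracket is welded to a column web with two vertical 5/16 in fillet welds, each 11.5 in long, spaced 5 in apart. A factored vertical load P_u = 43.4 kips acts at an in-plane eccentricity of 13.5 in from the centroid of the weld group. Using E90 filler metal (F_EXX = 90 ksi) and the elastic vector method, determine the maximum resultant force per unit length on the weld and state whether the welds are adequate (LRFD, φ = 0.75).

Total weld length L_w = 23 in. Treat welds as unit-width lines.
Polar moment about centroid: J = 2[d³/12 + d(b/2)²] = 2[11.5³/12 + 11.5×2.5²] = 397.2 in³.
Direct shear f_v = P/L_w = 43.4 / 23 = 1.887 kip/in (vertical).
Torsion M = P·e = 43.4 × 13.5 = 585.9 kip·in.
Critical point at (x, y) = (2.5, 5.75) from centroid. f_tx = M·y/J = 8.481 kip/in; f_ty = M·x/J = 3.687 kip/in.
Resultant f_max = √[f_tx² + (f_v + f_ty)²] = √[8.481² + (1.887 + 3.687)²] = 10.15 kip/in.
Capacity per unit length: φr_n = 0.75 × 0.6 × 90 × (0.707 × 0.3125) = 8.948 kip/in.
10.15 > 8.948 → NOT adequate.

f_max ≈ 10.1 kip/in; NOT adequate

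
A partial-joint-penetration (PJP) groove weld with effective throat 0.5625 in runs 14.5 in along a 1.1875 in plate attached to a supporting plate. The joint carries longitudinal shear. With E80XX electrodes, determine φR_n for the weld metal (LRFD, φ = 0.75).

E80XX → F_EXX = 80 ksi.
Effective throat (given) t_e = 0.5625 in.
A_we = 0.5625 × 14.5 = 8.156 in².
F_nw = 0.6 F_EXX = 48 ksi.
φR_n = 0.75 × 48 × 8.156 = 293.6 kip.

φR_n ≈ 294 kip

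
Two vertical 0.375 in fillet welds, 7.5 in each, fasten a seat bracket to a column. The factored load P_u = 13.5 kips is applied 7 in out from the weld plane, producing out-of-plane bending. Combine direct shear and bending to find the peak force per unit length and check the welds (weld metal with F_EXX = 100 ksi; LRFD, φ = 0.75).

L_w = 2 × 7.5 = 15 in; section modulus (unit throat) S = 2 × L²/6 = 18.75 in².
Direct shear f_v = P/L_w = 13.5/15 = 0.9 kip/in.
Moment M = P × e = 13.5 × 7 = 94.5 kip·in; bending f_b = M/S = 5.04 kip/in.
f_max = √(f_v² + f_b²) = √(0.9² + 5.04²) = 5.12 kip/in.
φr_n = 0.75 × 0.6 × 100 × (0.707 × 0.375) = 11.93 kip/in → adequate.

f_max ≈ 5.12 kip/in; adequate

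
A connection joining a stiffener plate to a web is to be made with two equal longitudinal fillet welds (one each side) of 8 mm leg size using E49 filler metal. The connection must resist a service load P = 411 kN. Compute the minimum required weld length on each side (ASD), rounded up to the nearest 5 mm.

E49XX → F_EXX = 490 MPa.
Throat t_e = 0.707 × 8 = 5.656 mm.
r_n/Ω = (0.6 × 490 × 5.656) / 2.0 = 831.4 N/mm = 0.8314 kN/mm.
L_req = P / (r_n/Ω) = 411 / 0.8314 = 494.3 mm total.
Per side: 494.3 / 2 = 247.2 mm.
Round up → use L = 250 mm on each side.

L = 250 mm on each side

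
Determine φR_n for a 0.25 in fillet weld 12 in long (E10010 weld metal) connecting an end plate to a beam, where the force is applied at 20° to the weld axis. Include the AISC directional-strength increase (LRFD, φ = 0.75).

φR_n ≈ 105 kip

E100XX → F_EXX = 100 ksi.
t_e = 0.707 × 0.25 = 0.1767 in; A_we = 0.1767 × 12 = 2.121 in².
Directional factor: 1.0 + 0.5 sin^1.5(20°) = 1.1.
F_nw = 0.6 × 100 × 1.1 = 66 ksi.
φR_n = 0.75 × 66 × 2.121 = 105 kip.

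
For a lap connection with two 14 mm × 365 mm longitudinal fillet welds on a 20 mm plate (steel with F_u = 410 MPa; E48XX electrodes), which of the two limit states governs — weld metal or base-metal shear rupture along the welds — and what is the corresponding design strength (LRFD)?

φR_n ≈ 1560 kN (weld metal governs)

E48XX → F_EXX = 480 MPa.
t_e = 0.707 × 14 = 9.898 mm; L = 730 mm.
Weld metal: φR_n = 0.75 × 0.6 × 480 × 9.898 × 730 × 10⁻³ = 1561 kN.
Base metal (shear rupture): φR_n = 0.75 × 0.6 × 410 × 20 × 730 × 10⁻³ = 2694 kN.
Governing: weld metal.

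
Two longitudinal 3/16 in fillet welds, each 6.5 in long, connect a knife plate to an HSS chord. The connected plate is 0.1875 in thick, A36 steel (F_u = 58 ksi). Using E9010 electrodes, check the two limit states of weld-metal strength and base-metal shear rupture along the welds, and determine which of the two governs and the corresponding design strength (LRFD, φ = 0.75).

E90XX → F_EXX = 90 ksi.
t_e = 0.707 × 0.1875 = 0.1326 in; L = 13 in.
Weld metal: φR_n = 0.75 × 0.6 × 90 × 0.1326 × 13 = 69.79 kips.
Base metal (shear rupture): φR_n = 0.75 × 0.6 × 58 × 0.1875 × 13 = 63.62 kips.
Governing: base-metal shear rupture.

φR_n ≈ 63.6 kips (base-metal shear rupture governs)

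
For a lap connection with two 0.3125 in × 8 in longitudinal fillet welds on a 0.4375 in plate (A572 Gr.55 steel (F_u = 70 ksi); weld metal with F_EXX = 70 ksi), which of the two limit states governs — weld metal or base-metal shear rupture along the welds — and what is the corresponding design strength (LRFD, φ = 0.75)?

φR_n ≈ 111 kip (weld metal governs)

t_e = 0.707 × 0.3125 = 0.2209 in; L = 16 in.
Weld metal: φR_n = 0.75 × 0.6 × 70 × 0.2209 × 16 = 111.4 kip.
Base metal (shear rupture): φR_n = 0.75 × 0.6 × 70 × 0.4375 × 16 = 220.5 kip.
Governing: weld metal.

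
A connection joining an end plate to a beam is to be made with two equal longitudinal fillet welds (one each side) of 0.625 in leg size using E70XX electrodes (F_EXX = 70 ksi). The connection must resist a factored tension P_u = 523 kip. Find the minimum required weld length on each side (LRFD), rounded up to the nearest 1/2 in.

Throat t_e = 0.707 × 0.625 = 0.4419 in.
φr_n = 0.75 × 0.6 × 70 × 0.4419 = 13.92 kip/in.
L_req = P_u / φr_n = 523 / 13.92 = 37.57 in total.
Per side: 37.57 / 2 = 18.79 in.
Round up → use L = 19 in on each side.

L = 19 in on each side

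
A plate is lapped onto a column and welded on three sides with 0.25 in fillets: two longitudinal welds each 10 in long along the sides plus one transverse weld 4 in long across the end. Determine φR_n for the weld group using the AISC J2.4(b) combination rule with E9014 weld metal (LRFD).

E90XX → F_EXX = 90 ksi.
t_e = 0.707 × 0.25 = 0.1767 in.
R_nwl = 0.6 × 90 × 0.1767 × 20 = 190.9 kip (longitudinal, 2 welds).
R_nwt = 0.6 × 90 × 0.1767 × 4 = 38.18 kip (transverse, base value).
(i) R_nwl + R_nwt = 229.1 kip; (ii) 0.85 R_nwl + 1.5 R_nwt = 219.5 kip.
R_n = max = 229.1 kip [governs: (i)]; φR_n = 171.8 kip.

φR_n ≈ 172 kip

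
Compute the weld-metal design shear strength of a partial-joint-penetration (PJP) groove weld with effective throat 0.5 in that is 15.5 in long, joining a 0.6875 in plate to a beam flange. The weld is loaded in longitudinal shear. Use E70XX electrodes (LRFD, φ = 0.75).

E70XX → F_EXX = 70 ksi.
Effective throat (given) t_e = 0.5 in.
A_we = 0.5 × 15.5 = 7.75 in².
F_nw = 0.6 F_EXX = 42 ksi.
φR_n = 0.75 × 42 × 7.75 = 244.1 kip.

φR_n ≈ 244 kip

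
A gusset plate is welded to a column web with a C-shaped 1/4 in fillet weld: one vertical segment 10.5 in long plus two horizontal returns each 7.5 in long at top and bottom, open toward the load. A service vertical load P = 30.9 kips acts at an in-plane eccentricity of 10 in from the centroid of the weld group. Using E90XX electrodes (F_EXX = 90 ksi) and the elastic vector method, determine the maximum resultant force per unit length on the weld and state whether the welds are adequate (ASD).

Total weld length L_w = 25.5 in. Treat welds as unit-width lines.
Centroid: x̄ = 2×7.5×3.75 / 25.5 = 2.206 in from the vertical weld.
Polar moment about centroid: J = I_x + I_y = [10.5³/12 + 2×7.5×5.25²] + [10.5×2.206² + 2(7.5³/12 + 7.5×1.544²)] = 667.1 in³.
Direct shear f_v = P/L_w = 30.9 / 25.5 = 1.212 kip/in (vertical).
Torsion M = P·e = 30.9 × 10 = 309 kip·in.
Critical point at (x, y) = (5.294, 5.25) from centroid. f_tx = M·y/J = 2.432 kip/in; f_ty = M·x/J = 2.452 kip/in.
Resultant f_max = √[f_tx² + (f_v + f_ty)²] = √[2.432² + (1.212 + 2.452)²] = 4.398 kip/in.
Capacity per unit length: r_n/Ω = (1/2.0) × 0.6 × 90 × (0.707 × 0.25) = 4.772 kip/in.
4.398 ≤ 4.772 → adequate.

f_max ≈ 4.4 kip/in; adequate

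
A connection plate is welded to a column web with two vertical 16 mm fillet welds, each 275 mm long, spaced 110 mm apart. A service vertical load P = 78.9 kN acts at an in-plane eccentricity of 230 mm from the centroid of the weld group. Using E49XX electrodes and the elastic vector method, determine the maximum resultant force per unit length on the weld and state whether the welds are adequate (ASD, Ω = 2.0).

E49XX → F_EXX = 490 MPa.
Total weld length L_w = 550 mm. Treat welds as unit-width lines.
Polar moment about centroid: J = 2[d³/12 + d(b/2)²] = 2[275³/12 + 275×55²] = 5130000 mm³.
Direct shear f_v = P/L_w = 78.9×10³ / 550 = 143.5 N/mm (vertical).
Torsion M = P·e = 78.9×10³ × 230 = 18147000 N·mm.
Critical point at (x, y) = (55, 137.5) from centroid. f_tx = M·y/J = 486.4 N/mm; f_ty = M·x/J = 194.6 N/mm.
Resultant f_max = √[f_tx² + (f_v + f_ty)²] = √[486.4² + (143.5 + 194.6)²] = 592.3 N/mm.
Capacity per unit length: r_n/Ω = (1/2.0) × 0.6 × 490 × (0.707 × 16) = 1663 N/mm.
592.3 ≤ 1663 → adequate.

f_max ≈ 592 N/mm; adequate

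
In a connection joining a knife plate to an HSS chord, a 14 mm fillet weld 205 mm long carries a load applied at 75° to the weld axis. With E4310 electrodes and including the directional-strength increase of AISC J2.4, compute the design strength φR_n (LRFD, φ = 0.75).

φR_n ≈ 579 kN

E43XX → F_EXX = 430 MPa.
t_e = 0.707 × 14 = 9.898 mm; A_we = 9.898 × 205 = 2029 mm².
Directional factor: 1.0 + 0.5 sin^1.5(75°) = 1.475.
F_nw = 0.6 × 430 × 1.475 = 380.5 MPa.
φR_n = 0.75 × 380.5 × 2029 × 10⁻³ = 579 kN.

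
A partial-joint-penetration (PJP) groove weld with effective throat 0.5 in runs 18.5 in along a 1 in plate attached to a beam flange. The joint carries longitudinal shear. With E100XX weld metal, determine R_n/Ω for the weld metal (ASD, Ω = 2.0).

E100XX → F_EXX = 100 ksi.
Effective throat (given) t_e = 0.5 in.
A_we = 0.5 × 18.5 = 9.25 in².
F_nw = 0.6 F_EXX = 60 ksi.
R_n/Ω = (60 × 9.25) / 2.0 = 277.5 kip.

R_n/Ω ≈ 278 kip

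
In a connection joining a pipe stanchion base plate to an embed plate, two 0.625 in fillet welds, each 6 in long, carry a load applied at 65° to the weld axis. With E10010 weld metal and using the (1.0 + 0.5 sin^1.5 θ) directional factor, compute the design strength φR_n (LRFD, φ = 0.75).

E100XX → F_EXX = 100 ksi.
t_e = 0.707 × 0.625 = 0.4419 in; A_we = 0.4419 × 12 = 5.302 in².
Directional factor: 1.0 + 0.5 sin^1.5(65°) = 1.431.
F_nw = 0.6 × 100 × 1.431 = 85.88 ksi.
φR_n = 0.75 × 85.88 × 5.302 = 341.6 kips.

φR_n ≈ 342 kips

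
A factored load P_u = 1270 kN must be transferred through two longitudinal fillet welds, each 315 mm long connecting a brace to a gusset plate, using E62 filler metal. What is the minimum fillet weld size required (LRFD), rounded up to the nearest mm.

w = 11 mm

E62XX → F_EXX = 620 MPa.
Total weld length L = 630 mm.
Required throat t_e = P_u / (φ × 0.6 F_EXX × L) = 1270 / (0.75 × 0.6 × 620 × 630 × 10⁻³) = 7.225 mm.
Required leg w = t_e / 0.707 = 10.22 mm → use 11 mm.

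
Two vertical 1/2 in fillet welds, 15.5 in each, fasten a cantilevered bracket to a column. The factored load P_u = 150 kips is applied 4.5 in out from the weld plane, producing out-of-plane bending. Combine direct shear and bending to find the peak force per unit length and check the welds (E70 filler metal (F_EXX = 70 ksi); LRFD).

L_w = 2 × 15.5 = 31 in; section modulus (unit throat) S = 2 × L²/6 = 80.08 in².
Direct shear f_v = P/L_w = 150/31 = 4.839 kip/in.
Moment M = P × e = 150 × 4.5 = 675 kip·in; bending f_b = M/S = 8.429 kip/in.
f_max = √(f_v² + f_b²) = √(4.839² + 8.429²) = 9.719 kip/in.
φr_n = 0.75 × 0.6 × 70 × (0.707 × 0.5) = 11.14 kip/in → adequate.

f_max ≈ 9.72 kip/in; adequate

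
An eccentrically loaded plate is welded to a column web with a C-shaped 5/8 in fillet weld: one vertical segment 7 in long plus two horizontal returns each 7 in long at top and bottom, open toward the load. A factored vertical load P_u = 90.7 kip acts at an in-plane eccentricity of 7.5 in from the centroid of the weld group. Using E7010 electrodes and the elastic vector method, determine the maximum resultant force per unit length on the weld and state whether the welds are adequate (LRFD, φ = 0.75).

f_max ≈ 16.3 kip/in; NOT adequate

E70XX → F_EXX = 70 ksi.
Total weld length L_w = 21 in. Treat welds as unit-width lines.
Centroid: x̄ = 2×7×3.5 / 21 = 2.333 in from the vertical weld.
Polar moment about centroid: J = I_x + I_y = [7³/12 + 2×7×3.5²] + [7×2.333² + 2(7³/12 + 7×1.167²)] = 314.4 in³.
Direct shear f_v = P/L_w = 90.7 / 21 = 4.319 kip/in (vertical).
Torsion M = P·e = 90.7 × 7.5 = 680.25 kip·in.
Critical point at (x, y) = (4.667, 3.5) from centroid. f_tx = M·y/J = 7.572 kip/in; f_ty = M·x/J = 10.1 kip/in.
Resultant f_max = √[f_tx² + (f_v + f_ty)²] = √[7.572² + (4.319 + 10.1)²] = 16.28 kip/in.
Capacity per unit length: φr_n = 0.75 × 0.6 × 70 × (0.707 × 0.625) = 13.92 kip/in.
16.28 > 13.92 → NOT adequate.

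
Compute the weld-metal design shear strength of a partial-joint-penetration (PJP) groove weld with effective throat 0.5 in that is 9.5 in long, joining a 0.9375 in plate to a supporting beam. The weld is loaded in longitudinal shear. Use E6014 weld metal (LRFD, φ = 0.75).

φR_n ≈ 128 kips

E60XX → F_EXX = 60 ksi.
Effective throat (given) t_e = 0.5 in.
A_we = 0.5 × 9.5 = 4.75 in².
F_nw = 0.6 F_EXX = 36 ksi.
φR_n = 0.75 × 36 × 4.75 = 128.2 kips.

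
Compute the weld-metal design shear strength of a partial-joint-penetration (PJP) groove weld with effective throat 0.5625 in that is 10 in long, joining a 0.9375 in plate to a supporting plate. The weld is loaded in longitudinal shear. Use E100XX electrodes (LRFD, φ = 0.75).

E100XX → F_EXX = 100 ksi.
Effective throat (given) t_e = 0.5625 in.
A_we = 0.5625 × 10 = 5.625 in².
F_nw = 0.6 F_EXX = 60 ksi.
φR_n = 0.75 × 60 × 5.625 = 253.1 kips.

φR_n ≈ 253 kips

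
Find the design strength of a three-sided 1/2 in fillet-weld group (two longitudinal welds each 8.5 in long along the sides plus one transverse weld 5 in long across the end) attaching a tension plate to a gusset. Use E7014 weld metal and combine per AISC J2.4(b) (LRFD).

E70XX → F_EXX = 70 ksi.
t_e = 0.707 × 0.5 = 0.3535 in.
R_nwl = 0.6 × 70 × 0.3535 × 17 = 252.4 kips (longitudinal, 2 welds).
R_nwt = 0.6 × 70 × 0.3535 × 5 = 74.23 kips (transverse, base value).
(i) R_nwl + R_nwt = 326.6 kips; (ii) 0.85 R_nwl + 1.5 R_nwt = 325.9 kips.
R_n = max = 326.6 kips [governs: (i)]; φR_n = 245 kips.

φR_n ≈ 245 kips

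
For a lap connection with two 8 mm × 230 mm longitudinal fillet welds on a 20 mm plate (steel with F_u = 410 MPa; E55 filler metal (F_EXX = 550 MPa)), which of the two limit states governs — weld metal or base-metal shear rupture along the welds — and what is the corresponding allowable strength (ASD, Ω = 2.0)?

R_n/Ω ≈ 429 kN (weld metal governs)

t_e = 0.707 × 8 = 5.656 mm; L = 460 mm.
Weld metal: R_n/Ω = (1/2.0) × 0.6 × 550 × 5.656 × 460 × 10⁻³ = 429.3 kN.
Base metal (shear rupture): R_n/Ω = (1/2.0) × 0.6 × 410 × 20 × 460 × 10⁻³ = 1132 kN.
Governing: weld metal.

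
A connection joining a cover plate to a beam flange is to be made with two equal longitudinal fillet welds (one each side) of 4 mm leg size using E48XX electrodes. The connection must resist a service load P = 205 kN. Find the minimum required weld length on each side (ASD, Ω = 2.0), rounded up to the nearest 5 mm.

L = 255 mm on each side

E48XX → F_EXX = 480 MPa.
Throat t_e = 0.707 × 4 = 2.828 mm.
r_n/Ω = (0.6 × 480 × 2.828) / 2.0 = 407.2 N/mm = 0.4072 kN/mm.
L_req = P / (r_n/Ω) = 205 / 0.4072 = 503.4 mm total.
Per side: 503.4 / 2 = 251.7 mm.
Round up → use L = 255 mm on each side.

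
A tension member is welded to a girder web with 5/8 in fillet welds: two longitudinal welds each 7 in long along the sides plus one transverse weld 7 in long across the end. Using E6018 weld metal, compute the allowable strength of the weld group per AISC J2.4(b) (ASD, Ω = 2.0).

E60XX → F_EXX = 60 ksi.
t_e = 0.707 × 0.625 = 0.4419 in.
R_nwl = 0.6 × 60 × 0.4419 × 14 = 222.7 kips (longitudinal, 2 welds).
R_nwt = 0.6 × 60 × 0.4419 × 7 = 111.4 kips (transverse, base value).
(i) R_nwl + R_nwt = 334.1 kips; (ii) 0.85 R_nwl + 1.5 R_nwt = 356.3 kips.
R_n = max = 356.3 kips [governs: (ii)]; R_n/Ω = 178.2 kips.

R_n/Ω ≈ 178 kips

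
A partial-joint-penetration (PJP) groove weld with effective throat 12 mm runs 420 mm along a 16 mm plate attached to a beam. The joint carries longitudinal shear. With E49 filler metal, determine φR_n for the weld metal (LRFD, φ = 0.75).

φR_n ≈ 1110 kN

E49XX → F_EXX = 490 MPa.
Effective throat (given) t_e = 12 mm.
A_we = 12 × 420 = 5040 mm².
F_nw = 0.6 F_EXX = 294 MPa.
φR_n = 0.75 × 294 × 5040 × 10⁻³ = 1111 kN.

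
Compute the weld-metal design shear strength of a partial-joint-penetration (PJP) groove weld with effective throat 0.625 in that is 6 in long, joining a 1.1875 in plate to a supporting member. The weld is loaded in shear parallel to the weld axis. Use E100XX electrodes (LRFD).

E100XX → F_EXX = 100 ksi.
Effective throat (given) t_e = 0.625 in.
A_we = 0.625 × 6 = 3.75 in².
F_nw = 0.6 F_EXX = 60 ksi.
φR_n = 0.75 × 60 × 3.75 = 168.8 kips.

φR_n ≈ 169 kips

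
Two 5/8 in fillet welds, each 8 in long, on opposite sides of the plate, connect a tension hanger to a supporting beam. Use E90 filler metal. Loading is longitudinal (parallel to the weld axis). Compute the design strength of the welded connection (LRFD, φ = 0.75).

E90XX → F_EXX = 90 ksi.
Effective throat t_e = 0.707 × 0.625 = 0.4419 in.
Total length L = 16 in; A_we = 0.4419 × 16 = 7.07 in².
F_nw = 0.6 F_EXX = 0.6 × 90 = 54 ksi.
φR_n = 0.75 × 54 × 7.07 = 286.3 kip.

φR_n ≈ 286 kip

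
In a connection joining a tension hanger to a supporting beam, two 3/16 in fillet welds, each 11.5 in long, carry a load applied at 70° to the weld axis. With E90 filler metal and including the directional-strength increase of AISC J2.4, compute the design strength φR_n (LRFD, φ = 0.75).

φR_n ≈ 180 kip

E90XX → F_EXX = 90 ksi.
t_e = 0.707 × 0.1875 = 0.1326 in; A_we = 0.1326 × 23 = 3.049 in².
Directional factor: 1.0 + 0.5 sin^1.5(70°) = 1.455.
F_nw = 0.6 × 90 × 1.455 = 78.59 ksi.
φR_n = 0.75 × 78.59 × 3.049 = 179.7 kip.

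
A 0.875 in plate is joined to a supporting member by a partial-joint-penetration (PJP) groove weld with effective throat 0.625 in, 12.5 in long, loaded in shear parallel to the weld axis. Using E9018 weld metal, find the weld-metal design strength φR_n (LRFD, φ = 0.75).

E90XX → F_EXX = 90 ksi.
Effective throat (given) t_e = 0.625 in.
A_we = 0.625 × 12.5 = 7.812 in².
F_nw = 0.6 F_EXX = 54 ksi.
φR_n = 0.75 × 54 × 7.812 = 316.4 kip.

φR_n ≈ 316 kip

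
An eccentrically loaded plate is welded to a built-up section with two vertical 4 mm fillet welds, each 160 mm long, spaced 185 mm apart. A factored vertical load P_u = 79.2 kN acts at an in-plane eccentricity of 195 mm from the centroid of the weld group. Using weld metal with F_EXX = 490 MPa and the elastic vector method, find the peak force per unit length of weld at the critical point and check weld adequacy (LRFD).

f_max ≈ 757 N/mm; NOT adequate

Total weld length L_w = 320 mm. Treat welds as unit-width lines.
Polar moment about centroid: J = 2[d³/12 + d(b/2)²] = 2[160³/12 + 160×92.5²] = 3421000 mm³.
Direct shear f_v = P/L_w = 79.2×10³ / 320 = 247.5 N/mm (vertical).
Torsion M = P·e = 79.2×10³ × 195 = 15444000 N·mm.
Critical point at (x, y) = (92.5, 80) from centroid. f_tx = M·y/J = 361.2 N/mm; f_ty = M·x/J = 417.6 N/mm.
Resultant f_max = √[f_tx² + (f_v + f_ty)²] = √[361.2² + (247.5 + 417.6)²] = 756.9 N/mm.
Capacity per unit length: φr_n = 0.75 × 0.6 × 490 × (0.707 × 4) = 623.6 N/mm.
756.9 > 623.6 → NOT adequate.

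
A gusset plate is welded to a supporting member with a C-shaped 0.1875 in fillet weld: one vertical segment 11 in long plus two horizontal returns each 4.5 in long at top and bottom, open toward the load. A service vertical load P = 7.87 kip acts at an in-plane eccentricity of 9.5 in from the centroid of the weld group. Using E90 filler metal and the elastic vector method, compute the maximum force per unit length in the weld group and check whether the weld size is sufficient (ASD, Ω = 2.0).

f_max ≈ 1.4 kip/in; adequate

E90XX → F_EXX = 90 ksi.
Total weld length L_w = 20 in. Treat welds as unit-width lines.
Centroid: x̄ = 2×4.5×2.25 / 20 = 1.012 in from the vertical weld.
Polar moment about centroid: J = I_x + I_y = [11³/12 + 2×4.5×5.5²] + [11×1.012² + 2(4.5³/12 + 4.5×1.238²)] = 423.4 in³.
Direct shear f_v = P/L_w = 7.87 / 20 = 0.3935 kip/in (vertical).
Torsion M = P·e = 7.87 × 9.5 = 74.765 kip·in.
Critical point at (x, y) = (3.487, 5.5) from centroid. f_tx = M·y/J = 0.9712 kip/in; f_ty = M·x/J = 0.6158 kip/in.
Resultant f_max = √[f_tx² + (f_v + f_ty)²] = √[0.9712² + (0.3935 + 0.6158)²] = 1.401 kip/in.
Capacity per unit length: r_n/Ω = (1/2.0) × 0.6 × 90 × (0.707 × 0.1875) = 3.579 kip/in.
1.401 ≤ 3.579 → adequate.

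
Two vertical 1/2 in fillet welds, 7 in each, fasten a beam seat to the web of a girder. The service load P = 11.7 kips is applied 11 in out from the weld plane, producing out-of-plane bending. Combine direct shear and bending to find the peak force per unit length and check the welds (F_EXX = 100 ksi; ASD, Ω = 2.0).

L_w = 2 × 7 = 14 in; section modulus (unit throat) S = 2 × L²/6 = 16.33 in².
Direct shear f_v = P/L_w = 11.7/14 = 0.8357 kip/in.
Moment M = P × e = 11.7 × 11 = 128.7 kip·in; bending f_b = M/S = 7.88 kip/in.
f_max = √(f_v² + f_b²) = √(0.8357² + 7.88²) = 7.924 kip/in.
r_n/Ω = (1/2.0) × 0.6 × 100 × (0.707 × 0.5) = 10.6 kip/in → adequate.

f_max ≈ 7.92 kip/in; adequate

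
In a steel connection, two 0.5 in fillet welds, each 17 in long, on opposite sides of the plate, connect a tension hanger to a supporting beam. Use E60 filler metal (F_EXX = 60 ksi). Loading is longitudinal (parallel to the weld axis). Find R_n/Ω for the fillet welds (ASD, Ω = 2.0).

Effective throat t_e = 0.707 × 0.5 = 0.3535 in.
Total length L = 34 in; A_we = 0.3535 × 34 = 12.02 in².
F_nw = 0.6 F_EXX = 0.6 × 60 = 36 ksi.
R_n = 36 × 12.02 = 432.7 kip; R_n/Ω = 432.7/2.0 = 216.3 kip.

R_n/Ω ≈ 216 kip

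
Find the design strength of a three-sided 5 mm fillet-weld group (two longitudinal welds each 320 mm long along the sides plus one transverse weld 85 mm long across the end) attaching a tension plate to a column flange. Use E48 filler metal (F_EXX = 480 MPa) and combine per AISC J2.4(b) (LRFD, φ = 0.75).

φR_n ≈ 554 kN

t_e = 0.707 × 5 = 3.535 mm.
R_nwl = 0.6 × 480 × 3.535 × 640 × 10⁻³ = 651.6 kN (longitudinal, 2 welds).
R_nwt = 0.6 × 480 × 3.535 × 85 × 10⁻³ = 86.54 kN (transverse, base value).
(i) R_nwl + R_nwt = 738.1 kN; (ii) 0.85 R_nwl + 1.5 R_nwt = 683.6 kN.
R_n = max = 738.1 kN [governs: (i)]; φR_n = 553.6 kN.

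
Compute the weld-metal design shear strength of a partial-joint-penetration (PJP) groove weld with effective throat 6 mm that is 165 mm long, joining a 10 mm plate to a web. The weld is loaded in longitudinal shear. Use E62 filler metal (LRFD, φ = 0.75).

E62XX → F_EXX = 620 MPa.
Effective throat (given) t_e = 6 mm.
A_we = 6 × 165 = 990 mm².
F_nw = 0.6 F_EXX = 372 MPa.
φR_n = 0.75 × 372 × 990 × 10⁻³ = 276.2 kN.

φR_n ≈ 276 kN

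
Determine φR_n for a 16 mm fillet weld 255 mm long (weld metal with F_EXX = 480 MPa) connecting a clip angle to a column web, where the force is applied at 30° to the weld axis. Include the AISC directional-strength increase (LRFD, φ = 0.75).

φR_n ≈ 733 kN

t_e = 0.707 × 16 = 11.31 mm; A_we = 11.31 × 255 = 2885 mm².
Directional factor: 1.0 + 0.5 sin^1.5(30°) = 1.177.
F_nw = 0.6 × 480 × 1.177 = 338.9 MPa.
φR_n = 0.75 × 338.9 × 2885 × 10⁻³ = 733.2 kN.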